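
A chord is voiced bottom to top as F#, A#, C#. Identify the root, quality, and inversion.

F# major, root position

Reducing to letter names: F#, A#, C#. These stack in thirds as F#–A#–C# — an F# major triad.
F# is the root of F# major; root in the bass means root position (figured bass 5/3).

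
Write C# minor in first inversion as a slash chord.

First inversion of C# minor has the third (E) in the bass. As a slash chord: C#m/E.

C#m/E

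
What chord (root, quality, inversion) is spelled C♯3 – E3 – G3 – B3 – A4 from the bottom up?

A dominant ninth, first inversion

The distinct note names are C#, E, G, B, A. Stacked in thirds they read A–C#–E–G–B, which is a dominant ninth chord on A.
The lowest note is C#, the third of the chord, so this is first inversion.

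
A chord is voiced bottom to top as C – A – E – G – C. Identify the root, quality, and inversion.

The distinct note names are C, A, E, G. Stacked in thirds they read A–C–E–G, which is a minor seventh chord on A.
The lowest note is C, the third of the chord, so this is first inversion (figured bass 6/5).

A minor seventh, first inversion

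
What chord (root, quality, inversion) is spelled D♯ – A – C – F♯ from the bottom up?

The distinct note names are D#, A, C, F#. Stacked in thirds they read D#–F#–A–C, which is a diminished seventh chord on D#.
With the root (D#) in the bass, the chord is in root position (figured bass 7).

D# diminished seventh, root position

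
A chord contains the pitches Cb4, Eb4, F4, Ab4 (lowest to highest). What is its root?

The distinct letter names are Cb, Eb, F, Ab. Arranged as a stack of thirds they read F–Ab–Cb–Eb, so F is the root (an F half-diminished seventh chord).

F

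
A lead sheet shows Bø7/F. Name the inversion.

Bø7/F means B half-diminished seventh with F in the bass. F is the fifth of B half-diminished seventh (B–D–F–A), so this is second inversion.

second inversion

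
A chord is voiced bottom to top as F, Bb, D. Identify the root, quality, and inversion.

The distinct note names are F, Bb, D. Stacked in thirds they read Bb–D–F, which is a major triad on Bb.
With the fifth (F) in the bass, the chord is in second inversion (figured bass 6/4).

Bb major, second inversion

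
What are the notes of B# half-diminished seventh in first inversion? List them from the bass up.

D#, F#, A#, B#

The chord tones are B#–D#–F#–A#. With the third (D#) lowest for first inversion: D#, F#, A#, B#.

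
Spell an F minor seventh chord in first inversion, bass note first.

Ab, C, Eb, F

The chord tones are F–Ab–C–Eb. With the third (Ab) lowest for first inversion: Ab, C, Eb, F.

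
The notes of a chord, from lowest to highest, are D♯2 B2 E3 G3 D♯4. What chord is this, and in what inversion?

The pitch classes D#, B, E, G arrange in thirds as E–G–B–D#: an E minor-major seventh chord.
With the seventh (D#) in the bass, the chord is in third inversion (figured bass 4/2).

E minor-major seventh, third inversion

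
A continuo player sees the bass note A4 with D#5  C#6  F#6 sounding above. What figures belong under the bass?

The notes A, D#, C#, F# stack in thirds as D#–F#–A–C# — a D# half-diminished seventh chord. The bass A is the fifth, so this is second inversion: figured 4/3.

4/3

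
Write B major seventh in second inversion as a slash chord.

Second inversion of B major seventh has the fifth (F#) in the bass. As a slash chord: Bmaj7/F#.

Bmaj7/F#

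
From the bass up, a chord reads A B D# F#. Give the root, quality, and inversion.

Reducing to letter names: A, B, D#, F#. These stack in thirds as B–D#–F#–A — a B dominant seventh chord.
A is the seventh of B dominant seventh; seventh in the bass means third inversion (figured bass 4/2).

B dominant seventh, third inversion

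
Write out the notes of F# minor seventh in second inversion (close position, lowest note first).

Spelling F# minor seventh: F#–A–C#–E. In second inversion the fifth is bass, giving C#, E, F#, A from the bottom.

C#, E, F#, A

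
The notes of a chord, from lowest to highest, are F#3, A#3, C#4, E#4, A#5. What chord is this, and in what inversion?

F# major seventh, root position

The distinct note names are F#, A#, C#, E#. Stacked in thirds they read F#–A#–C#–E#, which is a major seventh chord on F#.
The lowest note is F#, the root of the chord, so this is root position (figured bass 7).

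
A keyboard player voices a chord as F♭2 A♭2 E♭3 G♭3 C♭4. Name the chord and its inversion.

The pitch classes Fb, Ab, Eb, Gb, Cb arrange in thirds as Fb–Ab–Cb–Eb–Gb: an Fb major ninth chord.
With the root (Fb) in the bass, the chord is in root position.

Fb major ninth, root position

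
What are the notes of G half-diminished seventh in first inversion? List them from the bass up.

Bb, Db, F, G

Spelling G half-diminished seventh: G–Bb–Db–F. In first inversion the third is bass, giving Bb, Db, F, G from the bottom.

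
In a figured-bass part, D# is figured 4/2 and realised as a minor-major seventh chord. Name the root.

E

The figures 4/2 mean the seventh of the chord is in the bass. If D# is the seventh of a minor-major seventh chord, the root is E (chord tones E–G–B–D#).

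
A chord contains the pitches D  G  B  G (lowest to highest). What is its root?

G

Reordering D, G, B into stacked thirds gives G–B–D; the bottom of that stack, G, is the root.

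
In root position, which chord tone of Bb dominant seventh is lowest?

Bb

Bb dominant seventh is Bb–D–F–Ab. Root position places the root in the bass: Bb.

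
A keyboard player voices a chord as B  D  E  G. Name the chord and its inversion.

Reducing to letter names: B, D, E, G. These stack in thirds as E–G–B–D — an E minor seventh chord.
The lowest note is B, the fifth of the chord, so this is second inversion (figured bass 4/3).

E minor seventh, second inversion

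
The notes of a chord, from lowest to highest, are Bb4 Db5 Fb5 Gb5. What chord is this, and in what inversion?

The distinct note names are Bb, Db, Fb, Gb. Stacked in thirds they read Gb–Bb–Db–Fb, which is a dominant seventh chord on Gb.
The lowest note is Bb, the third of the chord, so this is first inversion (figured bass 6/5).

Gb dominant seventh, first inversion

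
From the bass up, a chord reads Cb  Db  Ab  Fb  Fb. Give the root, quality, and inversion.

Db minor seventh, third inversion

The pitch classes Cb, Db, Ab, Fb arrange in thirds as Db–Fb–Ab–Cb: a Db minor seventh chord.
The lowest note is Cb, the seventh of the chord, so this is third inversion (figured bass 4/2).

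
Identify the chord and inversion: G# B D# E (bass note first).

The pitch classes G#, B, D#, E arrange in thirds as E–G#–B–D#: an E major seventh chord.
The lowest note is G#, the third of the chord, so this is first inversion (figured bass 6/5).

E major seventh, first inversion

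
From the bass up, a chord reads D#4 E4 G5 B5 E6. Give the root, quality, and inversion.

The pitch classes D#, E, G, B arrange in thirds as E–G–B–D#: an E minor-major seventh chord.
The lowest note is D#, the seventh of the chord, so this is third inversion (figured bass 4/2).

E minor-major seventh, third inversion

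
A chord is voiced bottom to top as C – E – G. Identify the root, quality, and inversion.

C major, root position

The pitch classes C, E, G arrange in thirds as C–E–G: a C major triad.
The lowest note is C, the root of the chord, so this is root position (figured bass 5/3).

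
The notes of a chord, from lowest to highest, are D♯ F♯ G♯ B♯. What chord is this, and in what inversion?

The pitch classes D#, F#, G#, B# arrange in thirds as G#–B#–D#–F#: a G# dominant seventh chord.
The lowest note is D#, the fifth of the chord, so this is second inversion (figured bass 4/3).

G# dominant seventh, second inversion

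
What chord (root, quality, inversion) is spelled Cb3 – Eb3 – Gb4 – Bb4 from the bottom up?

Reducing to letter names: Cb, Eb, Gb, Bb. These stack in thirds as Cb–Eb–Gb–Bb — a Cb major seventh chord.
The lowest note is Cb, the root of the chord, so this is root position (figured bass 7).

Cb major seventh, root position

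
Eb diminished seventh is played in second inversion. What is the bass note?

Bbb

In second inversion the fifth is lowest. For Eb diminished seventh (Eb–Gb–Bbb–Dbb) that is Bbb.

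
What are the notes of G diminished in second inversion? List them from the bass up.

G diminished is G–Bb–Db. Second inversion puts the fifth (Db) in the bass, with the remaining tones above: Db, G, Bb.

Db, G, Bb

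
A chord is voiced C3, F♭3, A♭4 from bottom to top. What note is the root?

The distinct letter names are C, Fb, Ab. Arranged as a stack of thirds they read Fb–Ab–C, so Fb is the root (an Fb augmented triad).

Fb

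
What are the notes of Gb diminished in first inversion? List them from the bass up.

Spelling Gb diminished: Gb–Bbb–Dbb. In first inversion the third is bass, giving Bbb, Dbb, Gb from the bottom.

Bbb, Dbb, Gb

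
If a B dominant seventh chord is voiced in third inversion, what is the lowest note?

A

B dominant seventh is B–D#–F#–A. Third inversion places the seventh in the bass: A.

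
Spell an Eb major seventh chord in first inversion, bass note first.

The chord tones are Eb–G–Bb–D. With the third (G) lowest for first inversion: G, Bb, D, Eb.

G, Bb, D, Eb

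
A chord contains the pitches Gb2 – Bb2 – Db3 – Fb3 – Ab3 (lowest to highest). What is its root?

Gb, Bb, Db, Fb, Ab are the tones of a Gb dominant ninth chord (Gb–Bb–Db–Fb–Ab), making Gb the root.

Gb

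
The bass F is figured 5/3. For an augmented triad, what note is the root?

F

The figures 5/3 mean the root of the chord is in the bass. If F is the root of an augmented triad, the root is F (chord tones F–A–C#).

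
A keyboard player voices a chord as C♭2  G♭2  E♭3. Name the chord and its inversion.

The distinct note names are Cb, Gb, Eb. Stacked in thirds they read Cb–Eb–Gb, which is a major triad on Cb.
With the root (Cb) in the bass, the chord is in root position (figured bass 5/3).

Cb major, root position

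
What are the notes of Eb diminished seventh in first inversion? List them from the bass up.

Gb, Bbb, Dbb, Eb

Eb diminished seventh is Eb–Gb–Bbb–Dbb. First inversion puts the third (Gb) in the bass, with the remaining tones above: Gb, Bbb, Dbb, Eb.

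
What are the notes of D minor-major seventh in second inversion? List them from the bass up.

A, C#, D, F

Spelling D minor-major seventh: D–F–A–C#. In second inversion the fifth is bass, giving A, C#, D, F from the bottom.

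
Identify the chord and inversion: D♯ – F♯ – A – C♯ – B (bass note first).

B dominant ninth, first inversion

The distinct note names are D#, F#, A, C#, B. Stacked in thirds they read B–D#–F#–A–C#, which is a dominant ninth chord on B.
The lowest note is D#, the third of the chord, so this is first inversion.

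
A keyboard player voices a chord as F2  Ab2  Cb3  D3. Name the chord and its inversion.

The distinct note names are F, Ab, Cb, D. Stacked in thirds they read D–F–Ab–Cb, which is a diminished seventh chord on D.
The lowest note is F, the third of the chord, so this is first inversion (figured bass 6/5).

D diminished seventh, first inversion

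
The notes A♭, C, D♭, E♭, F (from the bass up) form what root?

Ab, C, Db, Eb, F are the tones of a Db major ninth chord (Db–F–Ab–C–Eb), making Db the root.

Db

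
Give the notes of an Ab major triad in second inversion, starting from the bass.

Eb, Ab, C

The chord tones are Ab–C–Eb. With the fifth (Eb) lowest for second inversion: Eb, Ab, C.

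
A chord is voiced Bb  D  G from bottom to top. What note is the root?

The distinct letter names are Bb, D, G. Arranged as a stack of thirds they read G–Bb–D, so G is the root (a G minor triad).

G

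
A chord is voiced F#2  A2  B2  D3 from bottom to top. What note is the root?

The distinct letter names are F#, A, B, D. Arranged as a stack of thirds they read B–D–F#–A, so B is the root (a B minor seventh chord).

B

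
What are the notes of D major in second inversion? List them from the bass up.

A, D, F#

D major is D–F#–A. Second inversion puts the fifth (A) in the bass, with the remaining tones above: A, D, F#.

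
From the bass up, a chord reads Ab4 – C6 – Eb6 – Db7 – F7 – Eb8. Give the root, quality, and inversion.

Db major ninth, second inversion

The pitch classes Ab, C, Eb, Db, F arrange in thirds as Db–F–Ab–C–Eb: a Db major ninth chord.
With the fifth (Ab) in the bass, the chord is in second inversion.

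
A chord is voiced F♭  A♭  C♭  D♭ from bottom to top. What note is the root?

The distinct letter names are Fb, Ab, Cb, Db. Arranged as a stack of thirds they read Db–Fb–Ab–Cb, so Db is the root (a Db minor seventh chord).

Db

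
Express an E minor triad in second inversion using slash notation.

Em/B

Second inversion of E minor has the fifth (B) in the bass. As a slash chord: Em/B.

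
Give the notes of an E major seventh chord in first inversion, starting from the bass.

E major seventh is E–G#–B–D#. First inversion puts the third (G#) in the bass, with the remaining tones above: G#, B, D#, E.

G#, B, D#, E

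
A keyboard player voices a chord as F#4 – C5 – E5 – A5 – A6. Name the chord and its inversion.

Reducing to letter names: F#, C, E, A. These stack in thirds as F#–A–C–E — an F# half-diminished seventh chord.
With the root (F#) in the bass, the chord is in root position (figured bass 7).

F# half-diminished seventh, root position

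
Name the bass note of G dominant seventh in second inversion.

G dominant seventh is G–B–D–F. Second inversion places the fifth in the bass: D.

D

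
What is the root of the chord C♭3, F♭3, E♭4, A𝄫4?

Fb

Reordering Cb, Fb, Eb, Abb into stacked thirds gives Fb–Abb–Cb–Eb; the bottom of that stack, Fb, is the root.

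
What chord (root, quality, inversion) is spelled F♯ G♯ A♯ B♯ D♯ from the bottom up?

G# dominant ninth, third inversion

The pitch classes F#, G#, A#, B#, D# arrange in thirds as G#–B#–D#–F#–A#: a G# dominant ninth chord.
The lowest note is F#, the seventh of the chord, so this is third inversion.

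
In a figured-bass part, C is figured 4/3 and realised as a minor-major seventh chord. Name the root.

The figures 4/3 mean the fifth of the chord is in the bass. If C is the fifth of a minor-major seventh chord, the root is F (chord tones F–Ab–C–E).

F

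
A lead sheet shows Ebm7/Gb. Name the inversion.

first inversion

Ebm7/Gb means Eb minor seventh with Gb in the bass. Gb is the third of Eb minor seventh (Eb–Gb–Bb–Db), so this is first inversion.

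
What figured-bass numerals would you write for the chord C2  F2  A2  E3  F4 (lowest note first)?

4/3

The notes C, F, A, E stack in thirds as F–A–C–E — an F major seventh chord. The bass C is the fifth, so this is second inversion: figured 4/3.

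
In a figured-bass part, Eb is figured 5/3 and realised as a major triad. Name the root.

The figures 5/3 mean the root of the chord is in the bass. If Eb is the root of a major triad, the root is Eb (chord tones Eb–G–Bb).

Eb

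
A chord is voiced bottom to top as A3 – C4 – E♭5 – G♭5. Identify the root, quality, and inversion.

The distinct note names are A, C, Eb, Gb. Stacked in thirds they read A–C–Eb–Gb, which is a diminished seventh chord on A.
A is the root of A diminished seventh; root in the bass means root position (figured bass 7).

A diminished seventh, root position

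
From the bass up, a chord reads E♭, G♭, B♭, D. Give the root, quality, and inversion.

Eb minor-major seventh, root position

The distinct note names are Eb, Gb, Bb, D. Stacked in thirds they read Eb–Gb–Bb–D, which is a minor-major seventh chord on Eb.
The lowest note is Eb, the root of the chord, so this is root position (figured bass 7).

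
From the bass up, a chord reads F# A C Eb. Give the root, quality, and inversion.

Reducing to letter names: F#, A, C, Eb. These stack in thirds as F#–A–C–Eb — an F# diminished seventh chord.
With the root (F#) in the bass, the chord is in root position (figured bass 7).

F# diminished seventh, root position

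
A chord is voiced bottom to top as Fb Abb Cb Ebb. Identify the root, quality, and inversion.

Fb minor seventh, root position

Reducing to letter names: Fb, Abb, Cb, Ebb. These stack in thirds as Fb–Abb–Cb–Ebb — an Fb minor seventh chord.
The lowest note is Fb, the root of the chord, so this is root position (figured bass 7).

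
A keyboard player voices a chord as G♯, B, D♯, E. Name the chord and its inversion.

The pitch classes G#, B, D#, E arrange in thirds as E–G#–B–D#: an E major seventh chord.
G# is the third of E major seventh; third in the bass means first inversion (figured bass 6/5).

E major seventh, first inversion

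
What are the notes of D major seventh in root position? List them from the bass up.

D, F#, A, C#

D major seventh is D–F#–A–C#. Root position puts the root (D) in the bass, with the remaining tones above: D, F#, A, C#.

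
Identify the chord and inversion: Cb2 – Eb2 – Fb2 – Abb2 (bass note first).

The distinct note names are Cb, Eb, Fb, Abb. Stacked in thirds they read Fb–Abb–Cb–Eb, which is a minor-major seventh chord on Fb.
The lowest note is Cb, the fifth of the chord, so this is second inversion (figured bass 4/3).

Fb minor-major seventh, second inversion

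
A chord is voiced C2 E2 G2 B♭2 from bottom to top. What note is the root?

C, E, G, Bb are the tones of a C dominant seventh chord (C–E–G–Bb), making C the root.

C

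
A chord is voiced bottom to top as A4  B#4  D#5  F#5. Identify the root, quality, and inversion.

The pitch classes A, B#, D#, F# arrange in thirds as B#–D#–F#–A: a B# diminished seventh chord.
A is the seventh of B# diminished seventh; seventh in the bass means third inversion (figured bass 4/2).

B# diminished seventh, third inversion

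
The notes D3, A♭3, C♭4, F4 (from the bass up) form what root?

D, Ab, Cb, F are the tones of a D diminished seventh chord (D–F–Ab–Cb), making D the root.

D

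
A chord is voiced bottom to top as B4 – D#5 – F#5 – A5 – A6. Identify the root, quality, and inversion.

The pitch classes B, D#, F#, A arrange in thirds as B–D#–F#–A: a B dominant seventh chord.
B is the root of B dominant seventh; root in the bass means root position (figured bass 7).

B dominant seventh, root position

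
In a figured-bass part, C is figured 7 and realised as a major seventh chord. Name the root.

C

The figures 7 mean the root of the chord is in the bass. If C is the root of a major seventh chord, the root is C (chord tones C–E–G–B).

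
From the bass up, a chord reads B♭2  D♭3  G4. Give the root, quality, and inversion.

Reducing to letter names: Bb, Db, G. These stack in thirds as G–Bb–Db — a G diminished triad.
The lowest note is Bb, the third of the chord, so this is first inversion (figured bass 6).

G diminished, first inversion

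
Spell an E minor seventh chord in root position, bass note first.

E, G, B, D

The chord tones are E–G–B–D. With the root (E) lowest for root position: E, G, B, D.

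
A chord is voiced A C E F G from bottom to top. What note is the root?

F

The distinct letter names are A, C, E, F, G. Arranged as a stack of thirds they read F–A–C–E–G, so F is the root (an F major ninth chord).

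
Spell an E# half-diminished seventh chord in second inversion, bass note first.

E# half-diminished seventh is E#–G#–B–D#. Second inversion puts the fifth (B) in the bass, with the remaining tones above: B, D#, E#, G#.

B, D#, E#, G#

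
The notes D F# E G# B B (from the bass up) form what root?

Reordering D, F#, E, G#, B into stacked thirds gives E–G#–B–D–F#; the bottom of that stack, E, is the root.

E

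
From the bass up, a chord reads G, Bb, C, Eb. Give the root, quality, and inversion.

C minor seventh, second inversion

Reducing to letter names: G, Bb, C, Eb. These stack in thirds as C–Eb–G–Bb — a C minor seventh chord.
With the fifth (G) in the bass, the chord is in second inversion (figured bass 4/3).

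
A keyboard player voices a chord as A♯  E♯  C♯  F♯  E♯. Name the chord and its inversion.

F# major seventh, first inversion

Reducing to letter names: A#, E#, C#, F#. These stack in thirds as F#–A#–C#–E# — an F# major seventh chord.
A# is the third of F# major seventh; third in the bass means first inversion (figured bass 6/5).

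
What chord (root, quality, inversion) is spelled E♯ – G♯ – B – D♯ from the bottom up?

Reducing to letter names: E#, G#, B, D#. These stack in thirds as E#–G#–B–D# — an E# half-diminished seventh chord.
E# is the root of E# half-diminished seventh; root in the bass means root position (figured bass 7).

E# half-diminished seventh, root position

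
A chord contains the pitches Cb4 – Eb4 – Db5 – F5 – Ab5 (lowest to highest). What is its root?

Db

Reordering Cb, Eb, Db, F, Ab into stacked thirds gives Db–F–Ab–Cb–Eb; the bottom of that stack, Db, is the root.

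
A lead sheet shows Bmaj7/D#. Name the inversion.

Bmaj7/D# means B major seventh with D# in the bass. D# is the third of B major seventh (B–D#–F#–A#), so this is first inversion.

first inversion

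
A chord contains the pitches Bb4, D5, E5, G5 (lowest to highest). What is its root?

E

Bb, D, E, G are the tones of an E half-diminished seventh chord (E–G–Bb–D), making E the root.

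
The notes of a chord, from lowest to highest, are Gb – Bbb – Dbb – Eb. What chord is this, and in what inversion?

Eb diminished seventh, first inversion

The pitch classes Gb, Bbb, Dbb, Eb arrange in thirds as Eb–Gb–Bbb–Dbb: an Eb diminished seventh chord.
Gb is the third of Eb diminished seventh; third in the bass means first inversion (figured bass 6/5).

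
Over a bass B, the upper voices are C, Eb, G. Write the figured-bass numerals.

The notes B, C, Eb, G stack in thirds as C–Eb–G–B — a C minor-major seventh chord. The bass B is the seventh, so this is third inversion: figured 4/2.

4/2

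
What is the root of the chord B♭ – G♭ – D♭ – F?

Reordering Bb, Gb, Db, F into stacked thirds gives Gb–Bb–Db–F; the bottom of that stack, Gb, is the root.

Gb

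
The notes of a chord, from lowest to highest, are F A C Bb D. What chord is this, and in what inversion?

Bb major ninth, second inversion

The pitch classes F, A, C, Bb, D arrange in thirds as Bb–D–F–A–C: a Bb major ninth chord.
With the fifth (F) in the bass, the chord is in second inversion.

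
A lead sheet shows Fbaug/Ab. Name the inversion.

Fbaug/Ab means Fb augmented with Ab in the bass. Ab is the third of Fb augmented (Fb–Ab–C), so this is first inversion.

first inversion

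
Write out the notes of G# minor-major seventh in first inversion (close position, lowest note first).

B, D#, F##, G#

The chord tones are G#–B–D#–F##. With the third (B) lowest for first inversion: B, D#, F##, G#.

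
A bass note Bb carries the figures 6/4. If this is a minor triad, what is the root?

The figures 6/4 mean the fifth of the chord is in the bass. If Bb is the fifth of a minor triad, the root is Eb (chord tones Eb–Gb–Bb).

Eb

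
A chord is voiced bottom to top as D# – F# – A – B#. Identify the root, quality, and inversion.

B# diminished seventh, first inversion

The pitch classes D#, F#, A, B# arrange in thirds as B#–D#–F#–A: a B# diminished seventh chord.
The lowest note is D#, the third of the chord, so this is first inversion (figured bass 6/5).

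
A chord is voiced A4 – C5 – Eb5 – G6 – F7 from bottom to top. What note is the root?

Reordering A, C, Eb, G, F into stacked thirds gives F–A–C–Eb–G; the bottom of that stack, F, is the root.

F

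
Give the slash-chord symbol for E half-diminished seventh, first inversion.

Eø7/G

First inversion of E half-diminished seventh has the third (G) in the bass. As a slash chord: Eø7/G.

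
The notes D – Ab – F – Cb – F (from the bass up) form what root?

D

D, Ab, F, Cb are the tones of a D diminished seventh chord (D–F–Ab–Cb), making D the root.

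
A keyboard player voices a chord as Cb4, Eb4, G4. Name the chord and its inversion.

The distinct note names are Cb, Eb, G. Stacked in thirds they read Cb–Eb–G, which is an augmented triad on Cb.
Cb is the root of Cb augmented; root in the bass means root position (figured bass 5/3).

Cb augmented, root position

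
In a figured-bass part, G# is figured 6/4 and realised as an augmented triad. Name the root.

The figures 6/4 mean the fifth of the chord is in the bass. If G# is the fifth of an augmented triad, the root is C (chord tones C–E–G#).

C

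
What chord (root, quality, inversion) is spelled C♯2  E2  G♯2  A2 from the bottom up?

A major seventh, first inversion

The distinct note names are C#, E, G#, A. Stacked in thirds they read A–C#–E–G#, which is a major seventh chord on A.
With the third (C#) in the bass, the chord is in first inversion (figured bass 6/5).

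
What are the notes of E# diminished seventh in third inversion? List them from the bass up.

E# diminished seventh is E#–G#–B–D. Third inversion puts the seventh (D) in the bass, with the remaining tones above: D, E#, G#, B.

D, E#, G#, B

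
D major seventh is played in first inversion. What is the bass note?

The third of D major seventh (D–F#–A–C#) is F#; that is the bass in first inversion.

F#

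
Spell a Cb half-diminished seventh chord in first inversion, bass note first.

Ebb, Gbb, Bbb, Cb

Spelling Cb half-diminished seventh: Cb–Ebb–Gbb–Bbb. In first inversion the third is bass, giving Ebb, Gbb, Bbb, Cb from the bottom.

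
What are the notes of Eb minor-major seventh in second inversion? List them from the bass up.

Bb, D, Eb, Gb

Spelling Eb minor-major seventh: Eb–Gb–Bb–D. In second inversion the fifth is bass, giving Bb, D, Eb, Gb from the bottom.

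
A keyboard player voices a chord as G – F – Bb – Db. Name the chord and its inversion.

Reducing to letter names: G, F, Bb, Db. These stack in thirds as G–Bb–Db–F — a G half-diminished seventh chord.
The lowest note is G, the root of the chord, so this is root position (figured bass 7).

G half-diminished seventh, root position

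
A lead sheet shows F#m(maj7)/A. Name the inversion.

F#m(maj7)/A means F# minor-major seventh with A in the bass. A is the third of F# minor-major seventh (F#–A–C#–E#), so this is first inversion.

first inversion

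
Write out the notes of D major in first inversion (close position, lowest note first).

F#, A, D

D major is D–F#–A. First inversion puts the third (F#) in the bass, with the remaining tones above: F#, A, D.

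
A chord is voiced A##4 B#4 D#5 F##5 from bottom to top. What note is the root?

B#

The distinct letter names are A##, B#, D#, F##. Arranged as a stack of thirds they read B#–D#–F##–A##, so B# is the root (a B# minor-major seventh chord).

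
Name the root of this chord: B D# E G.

E

Reordering B, D#, E, G into stacked thirds gives E–G–B–D#; the bottom of that stack, E, is the root.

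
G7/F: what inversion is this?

G7/F means G dominant seventh with F in the bass. F is the seventh of G dominant seventh (G–B–D–F), so this is third inversion.

third inversion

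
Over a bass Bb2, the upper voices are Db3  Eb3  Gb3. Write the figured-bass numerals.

The notes Bb, Db, Eb, Gb stack in thirds as Eb–Gb–Bb–Db — an Eb minor seventh chord. The bass Bb is the fifth, so this is second inversion: figured 4/3.

4/3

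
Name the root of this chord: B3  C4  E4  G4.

C

Reordering B, C, E, G into stacked thirds gives C–E–G–B; the bottom of that stack, C, is the root.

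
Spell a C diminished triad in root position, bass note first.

C, Eb, Gb

Spelling C diminished: C–Eb–Gb. In root position the root is bass, giving C, Eb, Gb from the bottom.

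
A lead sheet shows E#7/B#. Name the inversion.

E#7/B# means E# dominant seventh with B# in the bass. B# is the fifth of E# dominant seventh (E#–G##–B#–D#), so this is second inversion.

second inversion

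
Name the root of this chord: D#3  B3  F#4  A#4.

Reordering D#, B, F#, A# into stacked thirds gives B–D#–F#–A#; the bottom of that stack, B, is the root.

B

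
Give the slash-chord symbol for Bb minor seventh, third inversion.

Third inversion of Bb minor seventh has the seventh (Ab) in the bass. As a slash chord: Bbm7/Ab.

Bbm7/Ab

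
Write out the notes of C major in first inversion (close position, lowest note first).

E, G, C

The chord tones are C–E–G. With the third (E) lowest for first inversion: E, G, C.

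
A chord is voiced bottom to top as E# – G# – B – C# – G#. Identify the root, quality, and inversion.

C# dominant seventh, first inversion

The pitch classes E#, G#, B, C# arrange in thirds as C#–E#–G#–B: a C# dominant seventh chord.
With the third (E#) in the bass, the chord is in first inversion (figured bass 6/5).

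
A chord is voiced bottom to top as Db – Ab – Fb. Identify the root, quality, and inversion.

Db minor, root position

The distinct note names are Db, Ab, Fb. Stacked in thirds they read Db–Fb–Ab, which is a minor triad on Db.
The lowest note is Db, the root of the chord, so this is root position (figured bass 5/3).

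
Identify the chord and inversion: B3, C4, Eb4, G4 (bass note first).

C minor-major seventh, third inversion

The pitch classes B, C, Eb, G arrange in thirds as C–Eb–G–B: a C minor-major seventh chord.
B is the seventh of C minor-major seventh; seventh in the bass means third inversion (figured bass 4/2).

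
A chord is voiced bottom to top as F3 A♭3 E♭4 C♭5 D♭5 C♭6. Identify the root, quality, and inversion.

The pitch classes F, Ab, Eb, Cb, Db arrange in thirds as Db–F–Ab–Cb–Eb: a Db dominant ninth chord.
With the third (F) in the bass, the chord is in first inversion.

Db dominant ninth, first inversion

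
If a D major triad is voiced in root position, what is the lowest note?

D major is D–F#–A. Root position places the root in the bass: D.

D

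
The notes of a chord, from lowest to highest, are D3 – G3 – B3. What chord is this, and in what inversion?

Reducing to letter names: D, G, B. These stack in thirds as G–B–D — a G major triad.
D is the fifth of G major; fifth in the bass means second inversion (figured bass 6/4).

G major, second inversion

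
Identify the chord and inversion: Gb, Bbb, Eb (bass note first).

Eb diminished, first inversion

The pitch classes Gb, Bbb, Eb arrange in thirds as Eb–Gb–Bbb: an Eb diminished triad.
With the third (Gb) in the bass, the chord is in first inversion (figured bass 6).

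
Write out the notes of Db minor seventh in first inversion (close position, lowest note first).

The chord tones are Db–Fb–Ab–Cb. With the third (Fb) lowest for first inversion: Fb, Ab, Cb, Db.

Fb, Ab, Cb, Db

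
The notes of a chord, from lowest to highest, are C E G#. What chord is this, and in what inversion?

C augmented, root position

The distinct note names are C, E, G#. Stacked in thirds they read C–E–G#, which is an augmented triad on C.
With the root (C) in the bass, the chord is in root position (figured bass 5/3).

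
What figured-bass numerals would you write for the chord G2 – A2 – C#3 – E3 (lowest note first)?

The notes G, A, C#, E stack in thirds as A–C#–E–G — an A dominant seventh chord. The bass G is the seventh, so this is third inversion: figured 4/2.

4/2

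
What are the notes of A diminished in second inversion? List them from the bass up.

Eb, A, C

A diminished is A–C–Eb. Second inversion puts the fifth (Eb) in the bass, with the remaining tones above: Eb, A, C.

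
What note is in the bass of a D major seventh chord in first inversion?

F#

D major seventh is D–F#–A–C#. First inversion places the third in the bass: F#.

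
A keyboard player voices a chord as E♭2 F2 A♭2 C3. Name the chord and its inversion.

The distinct note names are Eb, F, Ab, C. Stacked in thirds they read F–Ab–C–Eb, which is a minor seventh chord on F.
The lowest note is Eb, the seventh of the chord, so this is third inversion (figured bass 4/2).

F minor seventh, third inversion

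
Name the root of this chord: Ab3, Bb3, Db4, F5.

Reordering Ab, Bb, Db, F into stacked thirds gives Bb–Db–F–Ab; the bottom of that stack, Bb, is the root.

Bb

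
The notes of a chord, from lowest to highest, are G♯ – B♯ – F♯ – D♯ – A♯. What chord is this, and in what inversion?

Reducing to letter names: G#, B#, F#, D#, A#. These stack in thirds as G#–B#–D#–F#–A# — a G# dominant ninth chord.
The lowest note is G#, the root of the chord, so this is root position.

G# dominant ninth, root position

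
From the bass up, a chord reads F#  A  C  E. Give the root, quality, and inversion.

F# half-diminished seventh, root position

The distinct note names are F#, A, C, E. Stacked in thirds they read F#–A–C–E, which is a half-diminished seventh chord on F#.
The lowest note is F#, the root of the chord, so this is root position (figured bass 7).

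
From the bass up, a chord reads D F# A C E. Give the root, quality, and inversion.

Reducing to letter names: D, F#, A, C, E. These stack in thirds as D–F#–A–C–E — a D dominant ninth chord.
D is the root of D dominant ninth; root in the bass means root position.

D dominant ninth, root position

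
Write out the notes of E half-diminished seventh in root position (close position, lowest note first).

E, G, Bb, D

The chord tones are E–G–Bb–D. With the root (E) lowest for root position: E, G, Bb, D.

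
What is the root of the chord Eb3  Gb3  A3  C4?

A

The distinct letter names are Eb, Gb, A, C. Arranged as a stack of thirds they read A–C–Eb–Gb, so A is the root (an A diminished seventh chord).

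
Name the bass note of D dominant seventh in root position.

D

D dominant seventh is D–F#–A–C. Root position places the root in the bass: D.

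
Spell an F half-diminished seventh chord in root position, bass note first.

Spelling F half-diminished seventh: F–Ab–Cb–Eb. In root position the root is bass, giving F, Ab, Cb, Eb from the bottom.

F, Ab, Cb, Eb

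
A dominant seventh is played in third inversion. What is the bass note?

G

In third inversion the seventh is lowest. For A dominant seventh (A–C#–E–G) that is G.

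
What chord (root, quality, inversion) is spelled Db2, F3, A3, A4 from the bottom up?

The distinct note names are Db, F, A. Stacked in thirds they read Db–F–A, which is an augmented triad on Db.
Db is the root of Db augmented; root in the bass means root position (figured bass 5/3).

Db augmented, root position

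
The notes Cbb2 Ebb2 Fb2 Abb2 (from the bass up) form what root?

Reordering Cbb, Ebb, Fb, Abb into stacked thirds gives Fb–Abb–Cbb–Ebb; the bottom of that stack, Fb, is the root.

Fb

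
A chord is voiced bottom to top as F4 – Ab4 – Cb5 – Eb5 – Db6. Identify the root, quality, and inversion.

The distinct note names are F, Ab, Cb, Eb, Db. Stacked in thirds they read Db–F–Ab–Cb–Eb, which is a dominant ninth chord on Db.
The lowest note is F, the third of the chord, so this is first inversion.

Db dominant ninth, first inversion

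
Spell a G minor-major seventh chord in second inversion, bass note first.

The chord tones are G–Bb–D–F#. With the fifth (D) lowest for second inversion: D, F#, G, Bb.

D, F#, G, Bb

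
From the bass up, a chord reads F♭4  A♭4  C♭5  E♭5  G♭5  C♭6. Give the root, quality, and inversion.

The distinct note names are Fb, Ab, Cb, Eb, Gb. Stacked in thirds they read Fb–Ab–Cb–Eb–Gb, which is a major ninth chord on Fb.
The lowest note is Fb, the root of the chord, so this is root position.

Fb major ninth, root position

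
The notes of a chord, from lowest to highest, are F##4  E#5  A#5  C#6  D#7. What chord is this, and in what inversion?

Reducing to letter names: F##, E#, A#, C#, D#. These stack in thirds as D#–F##–A#–C#–E# — a D# dominant ninth chord.
With the third (F##) in the bass, the chord is in first inversion.

D# dominant ninth, first inversion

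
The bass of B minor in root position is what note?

B

B minor is B–D–F#. Root position places the root in the bass: B.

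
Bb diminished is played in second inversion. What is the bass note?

Fb

In second inversion the fifth is lowest. For Bb diminished (Bb–Db–Fb) that is Fb.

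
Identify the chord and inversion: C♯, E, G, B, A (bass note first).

Reducing to letter names: C#, E, G, B, A. These stack in thirds as A–C#–E–G–B — an A dominant ninth chord.
With the third (C#) in the bass, the chord is in first inversion.

A dominant ninth, first inversion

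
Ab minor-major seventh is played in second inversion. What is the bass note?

Eb

In second inversion the fifth is lowest. For Ab minor-major seventh (Ab–Cb–Eb–G) that is Eb.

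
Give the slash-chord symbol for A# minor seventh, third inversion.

Third inversion of A# minor seventh has the seventh (G#) in the bass. As a slash chord: A#m7/G#.

A#m7/G#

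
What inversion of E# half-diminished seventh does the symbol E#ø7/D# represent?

E#ø7/D# means E# half-diminished seventh with D# in the bass. D# is the seventh of E# half-diminished seventh (E#–G#–B–D#), so this is third inversion.

third inversion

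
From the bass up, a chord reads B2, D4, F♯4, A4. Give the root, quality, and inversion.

Reducing to letter names: B, D, F#, A. These stack in thirds as B–D–F#–A — a B minor seventh chord.
The lowest note is B, the root of the chord, so this is root position (figured bass 7).

B minor seventh, root position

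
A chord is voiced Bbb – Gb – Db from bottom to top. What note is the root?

Gb

The distinct letter names are Bbb, Gb, Db. Arranged as a stack of thirds they read Gb–Bbb–Db, so Gb is the root (a Gb minor triad).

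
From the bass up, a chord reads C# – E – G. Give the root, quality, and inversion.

C# diminished, root position

The distinct note names are C#, E, G. Stacked in thirds they read C#–E–G, which is a diminished triad on C#.
The lowest note is C#, the root of the chord, so this is root position (figured bass 5/3).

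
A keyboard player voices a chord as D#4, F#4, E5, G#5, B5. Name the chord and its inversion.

Reducing to letter names: D#, F#, E, G#, B. These stack in thirds as E–G#–B–D#–F# — an E major ninth chord.
D# is the seventh of E major ninth; seventh in the bass means third inversion.

E major ninth, third inversion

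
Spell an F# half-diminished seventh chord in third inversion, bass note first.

E, F#, A, C

The chord tones are F#–A–C–E. With the seventh (E) lowest for third inversion: E, F#, A, C.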